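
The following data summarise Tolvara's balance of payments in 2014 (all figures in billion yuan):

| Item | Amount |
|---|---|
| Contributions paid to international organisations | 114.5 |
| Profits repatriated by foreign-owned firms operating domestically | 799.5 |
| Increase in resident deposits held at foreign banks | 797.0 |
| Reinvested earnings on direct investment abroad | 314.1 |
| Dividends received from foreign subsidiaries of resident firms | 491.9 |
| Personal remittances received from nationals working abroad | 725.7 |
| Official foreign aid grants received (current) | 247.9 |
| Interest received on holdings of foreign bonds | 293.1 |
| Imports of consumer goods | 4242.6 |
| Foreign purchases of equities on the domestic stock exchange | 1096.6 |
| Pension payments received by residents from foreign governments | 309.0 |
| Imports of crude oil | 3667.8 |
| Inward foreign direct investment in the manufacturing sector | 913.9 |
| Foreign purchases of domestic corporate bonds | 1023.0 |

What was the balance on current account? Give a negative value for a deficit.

-6442.7

Goods: -4242.6 - 3667.8 = -7910.4
Primary income: 314.1 - 799.5 + 293.1 + 491.9 = 299.6
Secondary income: 725.7 + 309.0 + 247.9 - 114.5 = 1168.1
Current account = (-7910.4) + 299.6 + 1168.1 = -6442.7
(Excluded from the current account — financial account: increase in resident deposits held at foreign banks 797.0, foreign purchases of equities on the domestic stock exchange 1096.6, inward foreign direct investment in the manufacturing sector 913.9, foreign purchases of domestic corporate bonds 1023.0.)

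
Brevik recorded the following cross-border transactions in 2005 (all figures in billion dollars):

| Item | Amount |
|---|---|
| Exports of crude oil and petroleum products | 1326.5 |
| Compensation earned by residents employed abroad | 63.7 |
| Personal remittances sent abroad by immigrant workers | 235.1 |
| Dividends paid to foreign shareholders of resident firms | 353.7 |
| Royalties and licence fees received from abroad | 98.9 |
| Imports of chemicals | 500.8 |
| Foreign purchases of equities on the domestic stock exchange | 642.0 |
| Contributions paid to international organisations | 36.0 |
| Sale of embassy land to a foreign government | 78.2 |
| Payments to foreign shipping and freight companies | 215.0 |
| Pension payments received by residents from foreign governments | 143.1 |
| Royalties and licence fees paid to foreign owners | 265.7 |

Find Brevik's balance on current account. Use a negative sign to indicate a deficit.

25.9

Goods: 1326.5 - 500.8 = 825.7
Services: -265.7 + 98.9 - 215.0 = -381.8
Primary income: 63.7 - 353.7 = -290.0
Secondary income: -36.0 - 235.1 + 143.1 = -128.0
Current account = 825.7 + (-381.8) + (-290.0) + (-128.0) = 25.9
(Excluded from the current account — financial account: foreign purchases of equities on the domestic stock exchange 642.0; capital account: sale of embassy land to a foreign government 78.2.)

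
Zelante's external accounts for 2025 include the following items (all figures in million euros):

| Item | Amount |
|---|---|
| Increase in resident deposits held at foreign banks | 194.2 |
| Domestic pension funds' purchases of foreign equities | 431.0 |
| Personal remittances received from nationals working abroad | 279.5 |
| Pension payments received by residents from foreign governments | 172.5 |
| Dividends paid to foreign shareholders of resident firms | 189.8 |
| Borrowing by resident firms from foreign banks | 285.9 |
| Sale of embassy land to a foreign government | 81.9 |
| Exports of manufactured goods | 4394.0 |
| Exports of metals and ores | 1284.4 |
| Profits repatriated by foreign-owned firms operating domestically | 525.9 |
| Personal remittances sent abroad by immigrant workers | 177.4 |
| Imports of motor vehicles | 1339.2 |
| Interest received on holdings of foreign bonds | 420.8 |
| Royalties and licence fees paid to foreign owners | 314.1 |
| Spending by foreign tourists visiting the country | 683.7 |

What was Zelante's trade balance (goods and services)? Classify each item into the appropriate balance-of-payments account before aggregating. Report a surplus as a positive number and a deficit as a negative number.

Goods: 4394.0 + 1284.4 - 1339.2 = 4339.2
Services: 683.7 - 314.1 = 369.6
Trade balance = 4339.2 + 369.6 = 4708.8
(Excluded from the trade balance — financial account: increase in resident deposits held at foreign banks 194.2, domestic pension funds' purchases of foreign equities 431.0, borrowing by resident firms from foreign banks 285.9; secondary income: personal remittances received from nationals working abroad 279.5, pension payments received by residents from foreign governments 172.5, personal remittances sent abroad by immigrant workers 177.4; primary income: dividends paid to foreign shareholders of resident firms 189.8, profits repatriated by foreign-owned firms operating domestically 525.9, interest received on holdings of foreign bonds 420.8; capital account: sale of embassy land to a foreign government 81.9.)

4708.8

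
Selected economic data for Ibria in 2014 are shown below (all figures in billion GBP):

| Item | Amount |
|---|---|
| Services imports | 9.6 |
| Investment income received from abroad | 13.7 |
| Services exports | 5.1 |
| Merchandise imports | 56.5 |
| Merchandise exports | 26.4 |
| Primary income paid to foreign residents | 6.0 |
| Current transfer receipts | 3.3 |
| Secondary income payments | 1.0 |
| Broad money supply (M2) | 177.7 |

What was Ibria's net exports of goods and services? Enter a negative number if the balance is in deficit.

-34.6

Goods balance = 26.4 - 56.5 = -30.1
Services balance = 5.1 - 9.6 = -4.5
Trade balance (goods + services) = -30.1 + (-4.5) = -34.6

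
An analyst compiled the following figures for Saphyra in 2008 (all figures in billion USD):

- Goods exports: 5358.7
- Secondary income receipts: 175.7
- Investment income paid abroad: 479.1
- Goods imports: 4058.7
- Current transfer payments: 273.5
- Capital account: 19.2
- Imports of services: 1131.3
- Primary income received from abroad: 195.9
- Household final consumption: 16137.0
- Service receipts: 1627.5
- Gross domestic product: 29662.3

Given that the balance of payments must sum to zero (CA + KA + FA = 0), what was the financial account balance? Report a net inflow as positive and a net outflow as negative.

Goods balance = 5358.7 - 4058.7 = 1300.0
Services balance = 1627.5 - 1131.3 = 496.2
Trade balance (goods + services) = 1300.0 + 496.2 = 1796.2
Net primary income = 195.9 - 479.1 = -283.2
Net secondary income = 175.7 - 273.5 = -97.8
Current account = 1796.2 + (-283.2) + (-97.8) = 1415.2
Financial account = -(1415.2 + 19.2) = -1434.4

-1434.4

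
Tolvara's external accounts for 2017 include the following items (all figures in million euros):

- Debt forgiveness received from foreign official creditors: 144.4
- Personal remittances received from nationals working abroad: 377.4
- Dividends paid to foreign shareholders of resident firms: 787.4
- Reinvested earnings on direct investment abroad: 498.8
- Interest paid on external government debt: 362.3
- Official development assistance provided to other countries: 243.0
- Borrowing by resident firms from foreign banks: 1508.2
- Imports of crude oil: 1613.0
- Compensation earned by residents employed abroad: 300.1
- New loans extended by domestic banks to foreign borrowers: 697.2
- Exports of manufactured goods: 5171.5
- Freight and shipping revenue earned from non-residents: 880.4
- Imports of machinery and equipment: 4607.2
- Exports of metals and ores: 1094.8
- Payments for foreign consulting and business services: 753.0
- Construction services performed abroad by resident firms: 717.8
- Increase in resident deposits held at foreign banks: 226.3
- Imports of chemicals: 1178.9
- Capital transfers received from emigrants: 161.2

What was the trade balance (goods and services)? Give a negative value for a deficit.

Goods: 1094.8 - 1178.9 - 1613.0 + 5171.5 - 4607.2 = -1132.8
Services: -753.0 + 880.4 + 717.8 = 845.2
Trade balance = -1132.8 + 845.2 = -287.6
(Excluded from the trade balance — capital account: debt forgiveness received from foreign official creditors 144.4, capital transfers received from emigrants 161.2; secondary income: personal remittances received from nationals working abroad 377.4, official development assistance provided to other countries 243.0; primary income: dividends paid to foreign shareholders of resident firms 787.4, reinvested earnings on direct investment abroad 498.8, interest paid on external government debt 362.3, compensation earned by residents employed abroad 300.1; financial account: borrowing by resident firms from foreign banks 1508.2, new loans extended by domestic banks to foreign borrowers 697.2, increase in resident deposits held at foreign banks 226.3.)

-287.6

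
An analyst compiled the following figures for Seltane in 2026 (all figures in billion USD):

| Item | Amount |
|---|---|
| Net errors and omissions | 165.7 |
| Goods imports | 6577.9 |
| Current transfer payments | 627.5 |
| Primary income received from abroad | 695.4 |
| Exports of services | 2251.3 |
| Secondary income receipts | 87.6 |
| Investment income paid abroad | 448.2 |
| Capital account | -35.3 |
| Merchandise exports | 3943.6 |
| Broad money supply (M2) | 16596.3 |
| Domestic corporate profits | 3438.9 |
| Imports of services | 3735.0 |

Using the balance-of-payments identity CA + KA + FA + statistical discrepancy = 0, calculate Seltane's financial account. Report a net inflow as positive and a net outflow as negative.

4280.3

Goods balance = 3943.6 - 6577.9 = -2634.3
Services balance = 2251.3 - 3735.0 = -1483.7
Trade balance (goods + services) = -2634.3 + (-1483.7) = -4118.0
Net primary income = 695.4 - 448.2 = 247.2
Net secondary income = 87.6 - 627.5 = -539.9
Current account = -4118.0 + 247.2 + (-539.9) = -4410.7
Financial account = -(-4410.7 + (-35.3) + 165.7) = 4280.3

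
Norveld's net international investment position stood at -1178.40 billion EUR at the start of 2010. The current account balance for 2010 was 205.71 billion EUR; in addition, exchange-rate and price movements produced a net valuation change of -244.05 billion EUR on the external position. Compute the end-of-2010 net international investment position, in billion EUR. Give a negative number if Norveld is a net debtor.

-1216.74

Change in NIIP = current account + net valuation change = 205.71 + (-244.05) = -38.34
End-of-year NIIP = -1178.40 + (-38.34) = -1216.74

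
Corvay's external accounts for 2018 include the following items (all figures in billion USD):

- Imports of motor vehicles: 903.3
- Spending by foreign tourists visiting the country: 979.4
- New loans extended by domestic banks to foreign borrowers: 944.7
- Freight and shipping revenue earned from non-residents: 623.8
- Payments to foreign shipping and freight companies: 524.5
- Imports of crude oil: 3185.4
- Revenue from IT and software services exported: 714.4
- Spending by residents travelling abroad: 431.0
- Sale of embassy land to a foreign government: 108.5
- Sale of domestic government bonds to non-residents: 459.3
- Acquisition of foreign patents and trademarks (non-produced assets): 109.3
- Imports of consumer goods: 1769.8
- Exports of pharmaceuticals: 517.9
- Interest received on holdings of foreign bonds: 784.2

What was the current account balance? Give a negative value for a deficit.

Goods: 517.9 - 1769.8 - 3185.4 - 903.3 = -5340.6
Services: -431.0 + 979.4 + 623.8 - 524.5 + 714.4 = 1362.1
Primary income: 784.2
Current account = (-5340.6) + 1362.1 + 784.2 = -3194.3
(Excluded from the current account — financial account: new loans extended by domestic banks to foreign borrowers 944.7, sale of domestic government bonds to non-residents 459.3; capital account: sale of embassy land to a foreign government 108.5, acquisition of foreign patents and trademarks (non-produced assets) 109.3.)

-3194.3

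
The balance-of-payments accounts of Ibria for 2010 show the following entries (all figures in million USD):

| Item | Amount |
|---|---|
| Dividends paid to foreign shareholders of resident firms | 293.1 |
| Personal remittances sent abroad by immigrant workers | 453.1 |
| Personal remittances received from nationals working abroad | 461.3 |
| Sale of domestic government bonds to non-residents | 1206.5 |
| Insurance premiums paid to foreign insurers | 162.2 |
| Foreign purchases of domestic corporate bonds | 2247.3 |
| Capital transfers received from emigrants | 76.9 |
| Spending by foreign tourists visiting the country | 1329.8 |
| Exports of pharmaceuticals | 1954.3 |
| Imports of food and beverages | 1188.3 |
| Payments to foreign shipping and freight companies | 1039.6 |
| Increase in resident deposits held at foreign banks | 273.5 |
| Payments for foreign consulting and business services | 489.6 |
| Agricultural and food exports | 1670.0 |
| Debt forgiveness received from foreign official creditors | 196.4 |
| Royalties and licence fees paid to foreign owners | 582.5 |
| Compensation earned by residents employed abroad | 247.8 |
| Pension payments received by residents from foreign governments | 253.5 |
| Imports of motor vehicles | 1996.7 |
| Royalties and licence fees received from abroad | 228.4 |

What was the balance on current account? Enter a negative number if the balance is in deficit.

Goods: -1188.3 + 1954.3 - 1996.7 + 1670.0 = 439.3
Services: -162.2 + 228.4 - 489.6 - 582.5 + 1329.8 - 1039.6 = -715.7
Primary income: -293.1 + 247.8 = -45.3
Secondary income: -453.1 + 461.3 + 253.5 = 261.7
Current account = 439.3 + (-715.7) + (-45.3) + 261.7 = -60.0
(Excluded from the current account — financial account: sale of domestic government bonds to non-residents 1206.5, foreign purchases of domestic corporate bonds 2247.3, increase in resident deposits held at foreign banks 273.5; capital account: capital transfers received from emigrants 76.9, debt forgiveness received from foreign official creditors 196.4.)

-60.0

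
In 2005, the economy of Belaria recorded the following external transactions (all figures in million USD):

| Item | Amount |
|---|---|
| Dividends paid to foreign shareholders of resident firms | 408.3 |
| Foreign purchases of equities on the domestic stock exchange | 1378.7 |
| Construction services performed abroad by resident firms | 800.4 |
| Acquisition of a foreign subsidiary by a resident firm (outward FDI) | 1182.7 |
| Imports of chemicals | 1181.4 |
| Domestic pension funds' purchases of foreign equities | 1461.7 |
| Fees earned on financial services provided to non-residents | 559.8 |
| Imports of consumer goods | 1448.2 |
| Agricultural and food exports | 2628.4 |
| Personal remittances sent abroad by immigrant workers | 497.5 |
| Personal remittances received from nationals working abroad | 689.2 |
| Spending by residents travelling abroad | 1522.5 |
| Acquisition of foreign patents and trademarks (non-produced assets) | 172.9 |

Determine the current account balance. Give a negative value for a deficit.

Goods: 2628.4 - 1181.4 - 1448.2 = -1.2
Services: 559.8 - 1522.5 + 800.4 = -162.3
Primary income: -408.3
Secondary income: 689.2 - 497.5 = 191.7
Current account = (-1.2) + (-162.3) + (-408.3) + 191.7 = -380.1
(Excluded from the current account — financial account: foreign purchases of equities on the domestic stock exchange 1378.7, acquisition of a foreign subsidiary by a resident firm (outward FDI) 1182.7, domestic pension funds' purchases of foreign equities 1461.7; capital account: acquisition of foreign patents and trademarks (non-produced assets) 172.9.)

-380.1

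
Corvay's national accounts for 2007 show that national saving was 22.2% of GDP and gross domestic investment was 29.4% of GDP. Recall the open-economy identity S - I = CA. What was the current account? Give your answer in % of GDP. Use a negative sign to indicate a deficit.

CA = S - I = 22.2 - 29.4 = -7.2

-7.2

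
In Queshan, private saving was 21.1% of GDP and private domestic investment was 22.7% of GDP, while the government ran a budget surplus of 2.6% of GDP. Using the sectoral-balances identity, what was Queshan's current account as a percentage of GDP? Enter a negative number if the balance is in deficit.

By the sectoral-balances identity, CA = (S_private - I) + (T - G).
Private balance = 21.1 - 22.7 = -1.6
Government balance (T - G) = 2.6
CA = -1.6 + 2.6 = 1.0

1.0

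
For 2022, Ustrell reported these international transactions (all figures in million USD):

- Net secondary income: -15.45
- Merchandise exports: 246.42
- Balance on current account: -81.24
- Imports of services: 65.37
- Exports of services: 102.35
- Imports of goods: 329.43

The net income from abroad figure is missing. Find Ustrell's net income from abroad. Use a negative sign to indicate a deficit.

Current account = goods balance + services balance + net primary income + net secondary income
Sum of the known components = -61.48
Net income from abroad = CA - (known components) = -81.24 - (-61.48) = -19.76

-19.76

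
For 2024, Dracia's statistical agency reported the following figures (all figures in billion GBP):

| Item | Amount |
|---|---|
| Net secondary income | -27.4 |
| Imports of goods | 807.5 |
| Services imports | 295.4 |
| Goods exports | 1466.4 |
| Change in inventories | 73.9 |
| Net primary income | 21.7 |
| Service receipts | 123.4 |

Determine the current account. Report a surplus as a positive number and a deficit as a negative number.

Goods balance = 1466.4 - 807.5 = 658.9
Services balance = 123.4 - 295.4 = -172.0
Trade balance (goods + services) = 658.9 + (-172.0) = 486.9
Net primary income = 21.7
Net secondary income = -27.4
Current account = 486.9 + 21.7 + (-27.4) = 481.2

481.2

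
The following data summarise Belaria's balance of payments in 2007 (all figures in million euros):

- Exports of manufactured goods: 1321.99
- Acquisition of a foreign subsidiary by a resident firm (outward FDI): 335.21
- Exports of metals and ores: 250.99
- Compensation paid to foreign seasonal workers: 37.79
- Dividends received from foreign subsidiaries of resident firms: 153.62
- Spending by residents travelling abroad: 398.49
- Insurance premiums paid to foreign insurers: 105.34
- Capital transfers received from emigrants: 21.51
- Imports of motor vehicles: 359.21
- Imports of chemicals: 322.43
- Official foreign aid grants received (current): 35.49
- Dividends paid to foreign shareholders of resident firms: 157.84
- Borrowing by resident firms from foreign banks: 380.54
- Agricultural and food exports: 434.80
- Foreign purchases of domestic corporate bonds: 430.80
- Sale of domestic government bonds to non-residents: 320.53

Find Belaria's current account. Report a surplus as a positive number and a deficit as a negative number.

815.79

Goods: -359.21 - 322.43 + 1321.99 + 250.99 + 434.80 = 1326.14
Services: -398.49 - 105.34 = -503.83
Primary income: -37.79 + 153.62 - 157.84 = -42.01
Secondary income: 35.49
Current account = 1326.14 + (-503.83) + (-42.01) + 35.49 = 815.79
(Excluded from the current account — financial account: acquisition of a foreign subsidiary by a resident firm (outward FDI) 335.21, borrowing by resident firms from foreign banks 380.54, foreign purchases of domestic corporate bonds 430.80, sale of domestic government bonds to non-residents 320.53; capital account: capital transfers received from emigrants 21.51.)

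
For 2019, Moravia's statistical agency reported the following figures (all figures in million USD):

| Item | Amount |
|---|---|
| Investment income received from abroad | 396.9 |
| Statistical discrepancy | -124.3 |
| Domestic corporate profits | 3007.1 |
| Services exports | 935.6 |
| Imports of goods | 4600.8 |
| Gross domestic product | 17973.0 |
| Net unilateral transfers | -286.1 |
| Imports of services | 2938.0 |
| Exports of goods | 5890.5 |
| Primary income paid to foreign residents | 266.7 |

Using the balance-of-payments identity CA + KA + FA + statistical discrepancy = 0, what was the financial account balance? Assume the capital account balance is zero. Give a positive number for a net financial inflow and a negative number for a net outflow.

992.9

Goods balance = 5890.5 - 4600.8 = 1289.7
Services balance = 935.6 - 2938.0 = -2002.4
Trade balance (goods + services) = 1289.7 + (-2002.4) = -712.7
Net primary income = 396.9 - 266.7 = 130.2
Net secondary income = -286.1
Current account = -712.7 + 130.2 + (-286.1) = -868.6
Financial account = -(-868.6 + (-124.3)) = 992.9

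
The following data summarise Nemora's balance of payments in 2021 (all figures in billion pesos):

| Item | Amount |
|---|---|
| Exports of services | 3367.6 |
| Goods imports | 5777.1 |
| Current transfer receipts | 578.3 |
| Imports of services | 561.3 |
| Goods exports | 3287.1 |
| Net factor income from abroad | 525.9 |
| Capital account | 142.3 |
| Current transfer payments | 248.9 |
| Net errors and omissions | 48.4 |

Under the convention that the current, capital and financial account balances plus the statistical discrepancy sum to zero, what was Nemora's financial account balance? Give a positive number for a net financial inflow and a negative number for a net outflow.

-1362.3

Goods balance = 3287.1 - 5777.1 = -2490.0
Services balance = 3367.6 - 561.3 = 2806.3
Trade balance (goods + services) = -2490.0 + 2806.3 = 316.3
Net primary income = 525.9
Net secondary income = 578.3 - 248.9 = 329.4
Current account = 316.3 + 525.9 + 329.4 = 1171.6
Financial account = -(1171.6 + 142.3 + 48.4) = -1362.3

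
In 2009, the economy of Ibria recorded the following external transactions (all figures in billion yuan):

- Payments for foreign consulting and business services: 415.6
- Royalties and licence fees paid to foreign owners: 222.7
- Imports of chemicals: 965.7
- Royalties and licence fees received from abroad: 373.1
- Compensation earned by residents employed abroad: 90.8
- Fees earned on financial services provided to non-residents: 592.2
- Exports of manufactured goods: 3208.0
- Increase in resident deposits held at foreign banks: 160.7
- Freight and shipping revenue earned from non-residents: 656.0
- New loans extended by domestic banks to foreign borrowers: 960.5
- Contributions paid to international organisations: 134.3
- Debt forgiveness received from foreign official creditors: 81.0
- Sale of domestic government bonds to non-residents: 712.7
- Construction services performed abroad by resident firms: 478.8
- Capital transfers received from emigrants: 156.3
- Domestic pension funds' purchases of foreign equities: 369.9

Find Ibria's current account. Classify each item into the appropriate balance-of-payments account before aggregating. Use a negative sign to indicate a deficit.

3660.6

Goods: 3208.0 - 965.7 = 2242.3
Services: -222.7 + 478.8 + 656.0 + 373.1 + 592.2 - 415.6 = 1461.8
Primary income: 90.8
Secondary income: -134.3
Current account = 2242.3 + 1461.8 + 90.8 + (-134.3) = 3660.6
(Excluded from the current account — financial account: increase in resident deposits held at foreign banks 160.7, new loans extended by domestic banks to foreign borrowers 960.5, sale of domestic government bonds to non-residents 712.7, domestic pension funds' purchases of foreign equities 369.9; capital account: debt forgiveness received from foreign official creditors 81.0, capital transfers received from emigrants 156.3.)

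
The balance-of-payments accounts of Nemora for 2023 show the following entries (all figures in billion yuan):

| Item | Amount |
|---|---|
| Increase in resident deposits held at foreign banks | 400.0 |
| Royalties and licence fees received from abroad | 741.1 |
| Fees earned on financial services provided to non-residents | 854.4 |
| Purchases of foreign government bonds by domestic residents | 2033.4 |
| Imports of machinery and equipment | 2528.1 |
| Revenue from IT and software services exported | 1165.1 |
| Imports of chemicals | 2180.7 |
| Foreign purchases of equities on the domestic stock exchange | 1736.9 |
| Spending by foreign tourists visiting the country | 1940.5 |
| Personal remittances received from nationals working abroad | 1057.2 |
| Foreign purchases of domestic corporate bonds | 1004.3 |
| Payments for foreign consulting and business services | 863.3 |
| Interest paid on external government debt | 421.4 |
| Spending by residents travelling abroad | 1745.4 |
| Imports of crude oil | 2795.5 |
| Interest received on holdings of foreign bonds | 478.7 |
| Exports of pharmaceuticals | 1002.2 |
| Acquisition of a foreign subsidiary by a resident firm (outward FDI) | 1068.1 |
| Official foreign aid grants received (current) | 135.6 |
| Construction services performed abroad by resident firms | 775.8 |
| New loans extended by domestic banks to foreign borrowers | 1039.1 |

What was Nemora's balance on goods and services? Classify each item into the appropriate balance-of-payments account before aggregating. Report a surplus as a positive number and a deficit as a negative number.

Goods: -2795.5 - 2528.1 + 1002.2 - 2180.7 = -6502.1
Services: -1745.4 + 854.4 + 741.1 - 863.3 + 1165.1 + 1940.5 + 775.8 = 2868.2
Trade balance = -6502.1 + 2868.2 = -3633.9
(Excluded from the trade balance — financial account: increase in resident deposits held at foreign banks 400.0, purchases of foreign government bonds by domestic residents 2033.4, foreign purchases of equities on the domestic stock exchange 1736.9, foreign purchases of domestic corporate bonds 1004.3, acquisition of a foreign subsidiary by a resident firm (outward FDI) 1068.1, new loans extended by domestic banks to foreign borrowers 1039.1; secondary income: personal remittances received from nationals working abroad 1057.2, official foreign aid grants received (current) 135.6; primary income: interest paid on external government debt 421.4, interest received on holdings of foreign bonds 478.7.)

-3633.9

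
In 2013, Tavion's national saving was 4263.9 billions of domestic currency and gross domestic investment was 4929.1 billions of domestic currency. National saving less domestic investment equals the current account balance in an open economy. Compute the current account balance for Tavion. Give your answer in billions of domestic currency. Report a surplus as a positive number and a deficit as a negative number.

S - I = CA (net lending to the rest of the world).
CA = S - I = 4263.9 - 4929.1 = -665.2

-665.2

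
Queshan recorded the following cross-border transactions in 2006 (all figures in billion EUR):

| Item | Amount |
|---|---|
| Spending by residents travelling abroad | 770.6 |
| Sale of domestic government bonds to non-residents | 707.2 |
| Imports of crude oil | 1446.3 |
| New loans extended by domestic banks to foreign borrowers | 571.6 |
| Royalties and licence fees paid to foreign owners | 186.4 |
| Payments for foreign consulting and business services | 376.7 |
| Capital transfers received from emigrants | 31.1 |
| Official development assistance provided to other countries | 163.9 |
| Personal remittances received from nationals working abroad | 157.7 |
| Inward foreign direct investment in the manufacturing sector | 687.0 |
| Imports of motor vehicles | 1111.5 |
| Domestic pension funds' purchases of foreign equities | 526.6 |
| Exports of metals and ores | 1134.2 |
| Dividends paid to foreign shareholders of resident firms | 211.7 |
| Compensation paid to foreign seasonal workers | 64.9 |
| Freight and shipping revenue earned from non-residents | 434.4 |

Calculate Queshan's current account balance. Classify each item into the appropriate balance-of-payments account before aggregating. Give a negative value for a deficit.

Goods: -1111.5 + 1134.2 - 1446.3 = -1423.6
Services: -770.6 - 186.4 - 376.7 + 434.4 = -899.3
Primary income: -64.9 - 211.7 = -276.6
Secondary income: 157.7 - 163.9 = -6.2
Current account = (-1423.6) + (-899.3) + (-276.6) + (-6.2) = -2605.7
(Excluded from the current account — financial account: sale of domestic government bonds to non-residents 707.2, new loans extended by domestic banks to foreign borrowers 571.6, inward foreign direct investment in the manufacturing sector 687.0, domestic pension funds' purchases of foreign equities 526.6; capital account: capital transfers received from emigrants 31.1.)

-2605.7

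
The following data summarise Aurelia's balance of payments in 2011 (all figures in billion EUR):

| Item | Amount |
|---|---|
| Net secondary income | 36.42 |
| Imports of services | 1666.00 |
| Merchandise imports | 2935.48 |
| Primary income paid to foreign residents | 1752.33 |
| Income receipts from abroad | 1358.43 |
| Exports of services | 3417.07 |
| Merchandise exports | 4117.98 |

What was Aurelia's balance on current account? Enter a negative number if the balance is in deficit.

Goods balance = 4117.98 - 2935.48 = 1182.50
Services balance = 3417.07 - 1666.00 = 1751.07
Trade balance (goods + services) = 1182.50 + 1751.07 = 2933.57
Net primary income = 1358.43 - 1752.33 = -393.90
Net secondary income = 36.42
Current account = 2933.57 + (-393.90) + 36.42 = 2576.09

2576.09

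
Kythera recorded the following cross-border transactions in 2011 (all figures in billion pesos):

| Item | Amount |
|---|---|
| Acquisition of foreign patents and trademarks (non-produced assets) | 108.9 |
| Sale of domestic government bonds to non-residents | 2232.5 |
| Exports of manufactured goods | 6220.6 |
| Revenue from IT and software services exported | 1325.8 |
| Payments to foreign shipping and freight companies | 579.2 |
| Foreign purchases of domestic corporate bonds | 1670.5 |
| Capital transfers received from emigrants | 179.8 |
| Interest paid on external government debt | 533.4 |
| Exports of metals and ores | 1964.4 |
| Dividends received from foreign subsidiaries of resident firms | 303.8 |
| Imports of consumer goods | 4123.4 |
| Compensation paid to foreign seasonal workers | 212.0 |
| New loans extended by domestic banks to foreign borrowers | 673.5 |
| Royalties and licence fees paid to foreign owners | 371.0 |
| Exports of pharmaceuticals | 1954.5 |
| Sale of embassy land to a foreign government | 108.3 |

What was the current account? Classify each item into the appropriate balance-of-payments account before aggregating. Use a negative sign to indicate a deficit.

5950.1

Goods: -4123.4 + 6220.6 + 1954.5 + 1964.4 = 6016.1
Services: -579.2 + 1325.8 - 371.0 = 375.6
Primary income: -212.0 + 303.8 - 533.4 = -441.6
Current account = 6016.1 + 375.6 + (-441.6) = 5950.1
(Excluded from the current account — capital account: acquisition of foreign patents and trademarks (non-produced assets) 108.9, capital transfers received from emigrants 179.8, sale of embassy land to a foreign government 108.3; financial account: sale of domestic government bonds to non-residents 2232.5, foreign purchases of domestic corporate bonds 1670.5, new loans extended by domestic banks to foreign borrowers 673.5.)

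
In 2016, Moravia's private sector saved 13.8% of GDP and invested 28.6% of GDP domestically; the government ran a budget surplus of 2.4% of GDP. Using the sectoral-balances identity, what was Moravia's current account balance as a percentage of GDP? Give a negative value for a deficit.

By the sectoral-balances identity, CA = (S_private - I) + (T - G).
Private balance = 13.8 - 28.6 = -14.8
Government balance (T - G) = 2.4
CA = -14.8 + 2.4 = -12.4

-12.4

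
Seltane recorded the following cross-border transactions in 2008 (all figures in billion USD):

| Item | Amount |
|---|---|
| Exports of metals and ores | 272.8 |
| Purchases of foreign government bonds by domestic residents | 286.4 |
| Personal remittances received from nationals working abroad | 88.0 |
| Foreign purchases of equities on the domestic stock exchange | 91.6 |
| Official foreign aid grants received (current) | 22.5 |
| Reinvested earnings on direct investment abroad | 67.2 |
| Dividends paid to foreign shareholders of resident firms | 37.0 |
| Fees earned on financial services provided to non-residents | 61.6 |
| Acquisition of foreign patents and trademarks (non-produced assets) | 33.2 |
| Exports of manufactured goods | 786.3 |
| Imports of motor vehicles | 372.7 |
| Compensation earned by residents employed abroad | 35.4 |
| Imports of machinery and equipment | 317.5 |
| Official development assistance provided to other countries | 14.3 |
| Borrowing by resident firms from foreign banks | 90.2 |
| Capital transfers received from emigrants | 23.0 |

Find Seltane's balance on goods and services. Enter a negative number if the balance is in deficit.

Goods: 786.3 - 372.7 + 272.8 - 317.5 = 368.9
Services: 61.6
Trade balance = 368.9 + 61.6 = 430.5
(Excluded from the trade balance — financial account: purchases of foreign government bonds by domestic residents 286.4, foreign purchases of equities on the domestic stock exchange 91.6, borrowing by resident firms from foreign banks 90.2; secondary income: personal remittances received from nationals working abroad 88.0, official foreign aid grants received (current) 22.5, official development assistance provided to other countries 14.3; primary income: reinvested earnings on direct investment abroad 67.2, dividends paid to foreign shareholders of resident firms 37.0, compensation earned by residents employed abroad 35.4; capital account: acquisition of foreign patents and trademarks (non-produced assets) 33.2, capital transfers received from emigrants 23.0.)

430.5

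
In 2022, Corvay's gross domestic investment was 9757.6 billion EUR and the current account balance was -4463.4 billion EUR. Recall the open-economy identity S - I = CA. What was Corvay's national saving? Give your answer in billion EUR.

S - I = CA (net lending to the rest of the world).
S = I + CA = 9757.6 + (-4463.4) = 5294.2

5294.2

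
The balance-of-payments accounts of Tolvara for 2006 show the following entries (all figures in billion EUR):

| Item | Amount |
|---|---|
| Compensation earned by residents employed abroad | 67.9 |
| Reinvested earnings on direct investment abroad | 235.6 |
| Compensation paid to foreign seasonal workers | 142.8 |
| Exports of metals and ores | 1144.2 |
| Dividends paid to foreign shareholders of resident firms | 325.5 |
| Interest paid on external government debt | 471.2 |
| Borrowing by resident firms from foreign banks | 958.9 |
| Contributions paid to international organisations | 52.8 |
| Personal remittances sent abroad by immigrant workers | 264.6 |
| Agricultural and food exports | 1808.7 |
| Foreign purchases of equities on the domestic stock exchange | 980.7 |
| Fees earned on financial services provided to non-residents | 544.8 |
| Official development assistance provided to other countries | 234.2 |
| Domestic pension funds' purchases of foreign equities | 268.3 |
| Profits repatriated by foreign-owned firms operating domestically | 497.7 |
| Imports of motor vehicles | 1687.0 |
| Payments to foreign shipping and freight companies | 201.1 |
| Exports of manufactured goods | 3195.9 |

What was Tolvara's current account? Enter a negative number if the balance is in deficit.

Goods: -1687.0 + 3195.9 + 1808.7 + 1144.2 = 4461.8
Services: 544.8 - 201.1 = 343.7
Primary income: -471.2 + 235.6 - 142.8 + 67.9 - 325.5 - 497.7 = -1133.7
Secondary income: -234.2 - 52.8 - 264.6 = -551.6
Current account = 4461.8 + 343.7 + (-1133.7) + (-551.6) = 3120.2
(Excluded from the current account — financial account: borrowing by resident firms from foreign banks 958.9, foreign purchases of equities on the domestic stock exchange 980.7, domestic pension funds' purchases of foreign equities 268.3.)

3120.2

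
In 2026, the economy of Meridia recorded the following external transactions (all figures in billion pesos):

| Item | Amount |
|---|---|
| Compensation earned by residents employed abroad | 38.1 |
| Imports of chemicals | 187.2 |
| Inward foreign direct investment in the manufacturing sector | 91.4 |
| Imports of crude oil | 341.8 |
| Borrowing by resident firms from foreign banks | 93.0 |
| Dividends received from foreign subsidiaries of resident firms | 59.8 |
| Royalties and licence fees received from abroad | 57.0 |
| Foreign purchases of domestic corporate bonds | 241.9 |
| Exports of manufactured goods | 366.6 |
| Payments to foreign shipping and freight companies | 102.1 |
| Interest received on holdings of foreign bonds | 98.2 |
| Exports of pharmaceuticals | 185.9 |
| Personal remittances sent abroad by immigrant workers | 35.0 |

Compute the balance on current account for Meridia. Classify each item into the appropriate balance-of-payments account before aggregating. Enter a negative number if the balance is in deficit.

139.5

Goods: -187.2 - 341.8 + 366.6 + 185.9 = 23.5
Services: -102.1 + 57.0 = -45.1
Primary income: 98.2 + 38.1 + 59.8 = 196.1
Secondary income: -35.0
Current account = 23.5 + (-45.1) + 196.1 + (-35.0) = 139.5
(Excluded from the current account — financial account: inward foreign direct investment in the manufacturing sector 91.4, borrowing by resident firms from foreign banks 93.0, foreign purchases of domestic corporate bonds 241.9.)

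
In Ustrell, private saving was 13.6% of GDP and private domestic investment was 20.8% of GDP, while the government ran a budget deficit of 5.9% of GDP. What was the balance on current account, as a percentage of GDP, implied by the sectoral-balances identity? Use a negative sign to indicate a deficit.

-13.1

By the sectoral-balances identity, CA = (S_private - I) + (T - G).
Private balance = 13.6 - 20.8 = -7.2
Government balance (T - G) = -5.9
CA = -7.2 + (-5.9) = -13.1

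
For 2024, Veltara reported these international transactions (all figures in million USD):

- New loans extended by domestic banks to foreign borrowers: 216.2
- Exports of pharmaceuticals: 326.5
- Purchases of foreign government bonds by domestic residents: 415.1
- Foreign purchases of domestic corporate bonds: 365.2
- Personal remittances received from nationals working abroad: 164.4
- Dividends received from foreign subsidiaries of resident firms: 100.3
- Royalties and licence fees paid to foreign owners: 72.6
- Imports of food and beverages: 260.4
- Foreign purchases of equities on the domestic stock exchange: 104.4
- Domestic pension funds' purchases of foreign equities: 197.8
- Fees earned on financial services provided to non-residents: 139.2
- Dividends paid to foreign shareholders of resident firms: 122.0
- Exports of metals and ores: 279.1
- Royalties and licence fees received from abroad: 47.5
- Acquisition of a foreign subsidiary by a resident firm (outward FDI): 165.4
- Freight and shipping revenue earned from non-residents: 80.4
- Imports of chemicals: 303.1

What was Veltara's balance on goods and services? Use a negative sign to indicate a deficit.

236.6

Goods: -260.4 - 303.1 + 326.5 + 279.1 = 42.1
Services: 47.5 + 80.4 - 72.6 + 139.2 = 194.5
Trade balance = 42.1 + 194.5 = 236.6
(Excluded from the trade balance — financial account: new loans extended by domestic banks to foreign borrowers 216.2, purchases of foreign government bonds by domestic residents 415.1, foreign purchases of domestic corporate bonds 365.2, foreign purchases of equities on the domestic stock exchange 104.4, domestic pension funds' purchases of foreign equities 197.8, acquisition of a foreign subsidiary by a resident firm (outward FDI) 165.4; secondary income: personal remittances received from nationals working abroad 164.4; primary income: dividends received from foreign subsidiaries of resident firms 100.3, dividends paid to foreign shareholders of resident firms 122.0.)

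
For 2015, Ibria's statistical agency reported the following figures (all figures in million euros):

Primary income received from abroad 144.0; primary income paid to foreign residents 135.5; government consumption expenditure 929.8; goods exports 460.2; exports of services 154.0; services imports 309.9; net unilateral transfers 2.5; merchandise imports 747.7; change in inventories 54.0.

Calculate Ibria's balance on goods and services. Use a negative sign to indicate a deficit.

-443.4

Goods balance = 460.2 - 747.7 = -287.5
Services balance = 154.0 - 309.9 = -155.9
Trade balance (goods + services) = -287.5 + (-155.9) = -443.4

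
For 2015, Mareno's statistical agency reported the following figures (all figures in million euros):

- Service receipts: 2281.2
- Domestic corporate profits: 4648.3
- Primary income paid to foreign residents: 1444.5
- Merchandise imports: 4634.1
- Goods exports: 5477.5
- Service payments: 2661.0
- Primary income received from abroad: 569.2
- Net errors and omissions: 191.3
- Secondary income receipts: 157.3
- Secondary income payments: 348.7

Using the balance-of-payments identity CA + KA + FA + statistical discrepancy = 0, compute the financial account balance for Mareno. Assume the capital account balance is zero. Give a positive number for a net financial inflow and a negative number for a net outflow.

411.8

Goods balance = 5477.5 - 4634.1 = 843.4
Services balance = 2281.2 - 2661.0 = -379.8
Trade balance (goods + services) = 843.4 + (-379.8) = 463.6
Net primary income = 569.2 - 1444.5 = -875.3
Net secondary income = 157.3 - 348.7 = -191.4
Current account = 463.6 + (-875.3) + (-191.4) = -603.1
Financial account = -(-603.1 + 191.3) = 411.8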